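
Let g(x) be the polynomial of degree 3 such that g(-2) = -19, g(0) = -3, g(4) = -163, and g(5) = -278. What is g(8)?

-899

Write g(x) = ax^3 + bx^2 + cx + d. Substituting each data point gives a linear system:
  -8a + 4b - 2c + d = -19
  d = -3
  64a + 16b + 4c + d = -163
  125a + 25b + 5c + d = -278
Solving the system yields a = -1, b = -6, c = 0, d = -3.
So g(x) = -x^3 - 6x^2 - 3.
Then g(8) = -899.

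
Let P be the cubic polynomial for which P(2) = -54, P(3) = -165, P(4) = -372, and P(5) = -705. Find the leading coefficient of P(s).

-5

Write P(s) = as^3 + bs^2 + cs + d. Substituting each data point gives a linear system:
  8a + 4b + 2c + d = -54
  27a + 9b + 3c + d = -165
  64a + 16b + 4c + d = -372
  125a + 25b + 5c + d = -705
Solving the system yields a = -5, b = -3, c = -1, d = 0.
So P(s) = -5s^3 - 3s^2 - s.
The leading coefficient is -5.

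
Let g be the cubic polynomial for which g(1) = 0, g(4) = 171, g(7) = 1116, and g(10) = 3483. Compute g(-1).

Using the Lagrange interpolation formula with nodes 1, 4, 7, 10:
  L_0(t) = (t - 4)(t - 7)(t - 10) / -162
  L_1(t) = (t - 1)(t - 7)(t - 10) / 54
  L_2(t) = (t - 1)(t - 4)(t - 10) / -54
  L_3(t) = (t - 1)(t - 4)(t - 7) / 162
Then g(t) = 0·L_0(t) + 171·L_1(t) + 1116·L_2(t) + 3483·L_3(t).
Expanding and collecting terms gives g(t) = 4t³ - 5t² - 2t + 3.
Evaluating at t = -1: g(-1) = -4.

-4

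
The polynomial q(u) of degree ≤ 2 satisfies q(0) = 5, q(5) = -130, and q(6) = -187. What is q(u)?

Write q(u) = au^2 + bu + c. Substituting each data point gives a linear system:
  c = 5
  25a + 5b + c = -130
  36a + 6b + c = -187
Solving the system yields a = -5, b = -2, c = 5.
So q(u) = -5u^2 - 2u + 5.
Check: q(6) = -187. ✓

q(u) = -5u^2 - 2u + 5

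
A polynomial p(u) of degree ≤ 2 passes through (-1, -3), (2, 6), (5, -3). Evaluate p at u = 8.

Forward differences of the values at u = -1, 2, 5:
  p  : -3  6  -3
  Δ  : 9  -9
  Δ^2: -18
The second differences are constant, confirming degree 2.
Interpolating (Newton forward form) and evaluating at u = 8 gives p(8) = -30.

-30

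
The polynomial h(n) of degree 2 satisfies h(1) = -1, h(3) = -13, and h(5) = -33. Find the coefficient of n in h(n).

Write h(n) = an^2 + bn + c. Substituting each data point gives a linear system:
  a + b + c = -1
  9a + 3b + c = -13
  25a + 5b + c = -33
Solving the system yields a = -1, b = -2, c = 2.
So h(n) = -n^2 - 2n + 2.
The coefficient of n is -2.

-2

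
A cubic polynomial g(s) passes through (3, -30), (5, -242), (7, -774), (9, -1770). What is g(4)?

-105

Using the Lagrange interpolation formula with nodes 3, 5, 7, 9:
  L_0(s) = (s - 5)(s - 7)(s - 9) / -48
  L_1(s) = (s - 3)(s - 7)(s - 9) / 16
  L_2(s) = (s - 3)(s - 5)(s - 9) / -16
  L_3(s) = (s - 3)(s - 5)(s - 7) / 48
Then g(s) = -30·L_0(s) - 242·L_1(s) - 774·L_2(s) - 1770·L_3(s).
Expanding and collecting terms gives g(s) = -3s^3 + 5s^2 + s + 3.
Evaluating at s = 4: g(4) = -105.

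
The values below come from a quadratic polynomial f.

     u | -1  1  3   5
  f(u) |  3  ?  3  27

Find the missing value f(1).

-5

On equispaced nodes a degree-2 polynomial has vanishing third forward difference, so
  - f(-1) + 3·f(1) - 3·f(3) + f(5) = 0.
Substituting the known values and solving for f(1):
  3·f(1) = -15
  f(1) = -5.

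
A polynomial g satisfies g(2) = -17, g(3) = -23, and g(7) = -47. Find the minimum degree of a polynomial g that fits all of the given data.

Divided differences on the nodes 2, 3, 7:
  order 0: -17  -23  -47
  order 1: -6  -6
  order 2: 0
The order-1 divided differences are all -6 (nonzero) and every higher order vanishes, so the data lies on a polynomial of degree exactly 1.

1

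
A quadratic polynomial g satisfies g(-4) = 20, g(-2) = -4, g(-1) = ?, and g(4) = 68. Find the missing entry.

The 3 known points determine the degree-2 polynomial uniquely.
Write g(x) = ax^2 + bx + c. Substituting each data point gives a linear system:
  16a - 4b + c = 20
  4a - 2b + c = -4
  16a + 4b + c = 68
Solving the system yields a = 3, b = 6, c = -4.
So g(x) = 3x² + 6x - 4.
Then g(-1) = -7.

-7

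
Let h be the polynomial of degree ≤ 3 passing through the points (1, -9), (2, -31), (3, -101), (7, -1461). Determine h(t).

Write h(t) = at^3 + bt^2 + ct + d. Substituting each data point gives a linear system:
  a + b + c + d = -9
  8a + 4b + 2c + d = -31
  27a + 9b + 3c + d = -101
  343a + 49b + 7c + d = -1461
Solving the system yields a = -5, b = 6, c = -5, d = -5.
So h(t) = -5t³ + 6t² - 5t - 5.
Check: h(1) = -9. ✓

h(t) = -5t^3 + 6t^2 - 5t - 5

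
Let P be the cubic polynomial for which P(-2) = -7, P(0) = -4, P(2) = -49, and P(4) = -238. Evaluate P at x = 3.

-239/2

Using the Lagrange interpolation formula with nodes -2, 0, 2, 4:
  L_0(x) = x(x - 2)(x - 4) / -48
  L_1(x) = (x + 2)(x - 2)(x - 4) / 16
  L_2(x) = (x + 2)x(x - 4) / -16
  L_3(x) = (x + 2)x(x - 2) / 48
Then P(x) = -7·L_0(x) - 4·L_1(x) - 49·L_2(x) - 238·L_3(x).
Expanding and collecting terms gives P(x) = -2x^3 - 6x^2 - (5/2)x - 4.
Evaluating at x = 3: P(3) = -239/2.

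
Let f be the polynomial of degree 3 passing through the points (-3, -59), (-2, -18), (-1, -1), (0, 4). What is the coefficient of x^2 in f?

Write f(x) = ax^3 + bx^2 + cx + d. Substituting each data point gives a linear system:
  -27a + 9b - 3c + d = -59
  -8a + 4b - 2c + d = -18
  -a + b - c + d = -1
  d = 4
Solving the system yields a = 2, b = 0, c = 3, d = 4.
So f(x) = 2x^3 + 3x + 4.
The coefficient of x^2 is 0.

0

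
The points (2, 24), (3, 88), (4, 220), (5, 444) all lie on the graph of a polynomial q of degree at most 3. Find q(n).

Using the Lagrange interpolation formula with nodes 2, 3, 4, 5:
  L_0(n) = (n - 3)(n - 4)(n - 5) / -6
  L_1(n) = (n - 2)(n - 4)(n - 5) / 2
  L_2(n) = (n - 2)(n - 3)(n - 5) / -2
  L_3(n) = (n - 2)(n - 3)(n - 4) / 6
Then q(n) = 24·L_0(n) + 88·L_1(n) + 220·L_2(n) + 444·L_3(n).
Expanding and collecting terms gives q(n) = 4n³ - 2n² - 2n + 4.
Check: q(5) = 444. ✓

q(n) = 4n^3 - 2n^2 - 2n + 4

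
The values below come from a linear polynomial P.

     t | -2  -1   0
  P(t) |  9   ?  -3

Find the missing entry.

On equispaced nodes a degree-1 polynomial has vanishing second forward difference, so
  P(-2) - 2·P(-1) + P(0) = 0.
Substituting the known values and solving for P(-1):
  -2·P(-1) = -6
  P(-1) = 3.

3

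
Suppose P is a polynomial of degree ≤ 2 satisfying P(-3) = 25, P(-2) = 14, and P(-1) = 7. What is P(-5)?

Forward differences of the values at x = -3, -2, -1:
  P  : 25  14  7
  Δ  : -11  -7
  Δ^2: 4
The second differences are constant, confirming degree 2.
Interpolating (Newton forward form) and evaluating at x = -5 gives P(-5) = 59.

59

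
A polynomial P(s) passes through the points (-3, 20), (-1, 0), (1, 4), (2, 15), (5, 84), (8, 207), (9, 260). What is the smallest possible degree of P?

Divided differences on the nodes -3, -1, 1, 2, 5, 8, 9:
  order 0: 20  0  4  15  84  207  260
  order 1: -10  2  11  23  41  53
  order 2: 3  3  3  3  3
  order 3: 0  0  0  0
  order 4: 0  0  0
  order 5: 0  0
  order 6: 0
The order-2 divided differences are all 3 (nonzero) and every higher order vanishes, so the data lies on a polynomial of degree exactly 2.

2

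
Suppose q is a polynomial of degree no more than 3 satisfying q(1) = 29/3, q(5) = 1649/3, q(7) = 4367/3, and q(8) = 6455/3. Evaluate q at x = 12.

21347/3

Write q(x) = ax^3 + bx^2 + cx + d. Substituting each data point gives a linear system:
  a + b + c + d = 29/3
  125a + 25b + 5c + d = 1649/3
  343a + 49b + 7c + d = 4367/3
  512a + 64b + 8c + d = 6455/3
Solving the system yields a = 4, b = 1, c = 5, d = -1/3.
So q(x) = 4x^3 + x^2 + 5x - 1/3.
Then q(12) = 21347/3.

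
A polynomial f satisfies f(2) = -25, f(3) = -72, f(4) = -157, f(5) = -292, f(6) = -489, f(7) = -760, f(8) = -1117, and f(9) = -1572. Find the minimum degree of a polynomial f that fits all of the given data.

3

Forward differences of the values at n = 2, 3, 4, 5, 6, 7, 8, 9:
  f  : -25  -72  -157  -292  -489  -760  -1117  -1572
  Δ  : -47  -85  -135  -197  -271  -357  -455
  Δ^2: -38  -50  -62  -74  -86  -98
  Δ^3: -12  -12  -12  -12  -12
  Δ^4: 0  0  0  0
  Δ^5: 0  0  0
  Δ^6: 0  0
  Δ^7: 0
The third differences are constant (-12) and nonzero, while all higher differences vanish, so the minimal degree is 3.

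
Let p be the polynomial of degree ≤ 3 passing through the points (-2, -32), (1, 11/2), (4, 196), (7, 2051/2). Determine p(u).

Using the Lagrange interpolation formula with nodes -2, 1, 4, 7:
  L_0(u) = (u - 1)(u - 4)(u - 7) / -162
  L_1(u) = (u + 2)(u - 4)(u - 7) / 54
  L_2(u) = (u + 2)(u - 1)(u - 7) / -54
  L_3(u) = (u + 2)(u - 1)(u - 4) / 162
Then p(u) = -32·L_0(u) + 11/2·L_1(u) + 196·L_2(u) + 2051/2·L_3(u).
Expanding and collecting terms gives p(u) = 3u^3 - (1/2)u^2 + 3u.
Check: p(7) = 2051/2. ✓

p(u) = 3u^3 - (1/2)u^2 + 3u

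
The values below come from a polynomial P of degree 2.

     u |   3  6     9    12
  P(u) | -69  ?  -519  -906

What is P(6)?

-240

The 3 known points determine the degree-2 polynomial uniquely.
Write P(u) = au^2 + bu + c. Substituting each data point gives a linear system:
  9a + 3b + c = -69
  81a + 9b + c = -519
  144a + 12b + c = -906
Solving the system yields a = -6, b = -3, c = -6.
So P(u) = -6u² - 3u - 6.
Then P(6) = -240.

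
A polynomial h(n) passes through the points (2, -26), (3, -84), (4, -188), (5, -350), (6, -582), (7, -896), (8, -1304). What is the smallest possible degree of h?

Forward differences of the values at n = 2, 3, 4, 5, 6, 7, 8:
  h  : -26  -84  -188  -350  -582  -896  -1304
  Δ  : -58  -104  -162  -232  -314  -408
  Δ^2: -46  -58  -70  -82  -94
  Δ^3: -12  -12  -12  -12
  Δ^4: 0  0  0
  Δ^5: 0  0
  Δ^6: 0
The third differences are constant (-12) and nonzero, while all higher differences vanish, so the minimal degree is 3.

3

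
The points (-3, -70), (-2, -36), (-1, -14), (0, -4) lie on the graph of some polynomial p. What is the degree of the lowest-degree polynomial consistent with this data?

2

Forward differences of the values at x = -3, -2, -1, 0:
  p  : -70  -36  -14  -4
  Δ  : 34  22  10
  Δ^2: -12  -12
  Δ^3: 0
The second differences are constant (-12) and nonzero, while all higher differences vanish, so the minimal degree is 2.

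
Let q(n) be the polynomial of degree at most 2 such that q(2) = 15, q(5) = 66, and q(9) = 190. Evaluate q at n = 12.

Write q(n) = an^2 + bn + c. Substituting each data point gives a linear system:
  4a + 2b + c = 15
  25a + 5b + c = 66
  81a + 9b + c = 190
Solving the system yields a = 2, b = 3, c = 1.
So q(n) = 2n^2 + 3n + 1.
Then q(12) = 325.

325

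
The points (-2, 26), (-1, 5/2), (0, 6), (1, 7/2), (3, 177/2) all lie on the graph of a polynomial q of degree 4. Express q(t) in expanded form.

Write q(t) = at^4 + bt^3 + ct^2 + dt + e. Substituting each data point gives a linear system:
  16a - 8b + 4c - 2d + e = 26
  a - b + c - d + e = 5/2
  e = 6
  a + b + c + d + e = 7/2
  81a + 27b + 9c + 3d + e = 177/2
Solving the system yields a = 2, b = -3/2, c = -5, d = 2, e = 6.
So q(t) = 2t^4 - (3/2)t^3 - 5t^2 + 2t + 6.
Check: q(-2) = 26. ✓

q(t) = 2t^4 - (3/2)t^3 - 5t^2 + 2t + 6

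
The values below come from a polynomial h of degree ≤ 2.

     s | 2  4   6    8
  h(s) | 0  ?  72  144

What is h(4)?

24

On equispaced nodes a degree-2 polynomial has vanishing third forward difference, so
  - h(2) + 3·h(4) - 3·h(6) + h(8) = 0.
Substituting the known values and solving for h(4):
  3·h(4) = 72
  h(4) = 24.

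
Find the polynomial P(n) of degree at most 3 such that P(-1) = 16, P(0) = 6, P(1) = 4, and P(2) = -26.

Write P(n) = an^3 + bn^2 + cn + d. Substituting each data point gives a linear system:
  -a + b - c + d = 16
  d = 6
  a + b + c + d = 4
  8a + 4b + 2c + d = -26
Solving the system yields a = -6, b = 4, c = 0, d = 6.
So P(n) = -6n^3 + 4n^2 + 6.
Check: P(-1) = 16. ✓

P(n) = -6n^3 + 4n^2 + 6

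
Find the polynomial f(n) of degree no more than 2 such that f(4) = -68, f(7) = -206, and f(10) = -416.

Using the Lagrange interpolation formula with nodes 4, 7, 10:
  L_0(n) = (n - 7)(n - 10) / 18
  L_1(n) = (n - 4)(n - 10) / -9
  L_2(n) = (n - 4)(n - 7) / 18
Then f(n) = -68·L_0(n) - 206·L_1(n) - 416·L_2(n).
Expanding and collecting terms gives f(n) = -4n^2 - 2n + 4.
Check: f(10) = -416. ✓

f(n) = -4n^2 - 2n + 4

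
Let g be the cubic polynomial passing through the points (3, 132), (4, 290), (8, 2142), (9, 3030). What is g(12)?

7098

Write g(x) = ax^3 + bx^2 + cx + d. Substituting each data point gives a linear system:
  27a + 9b + 3c + d = 132
  64a + 16b + 4c + d = 290
  512a + 64b + 8c + d = 2142
  729a + 81b + 9c + d = 3030
Solving the system yields a = 4, b = 1, c = 3, d = 6.
So g(x) = 4x^3 + x^2 + 3x + 6.
Then g(12) = 7098.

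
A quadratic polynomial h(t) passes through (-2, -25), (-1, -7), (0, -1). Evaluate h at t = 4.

-97

Using the Lagrange interpolation formula with nodes -2, -1, 0:
  L_0(t) = (t + 1)t / 2
  L_1(t) = (t + 2)t / -1
  L_2(t) = (t + 2)(t + 1) / 2
Then h(t) = -25·L_0(t) - 7·L_1(t) - 1·L_2(t).
Expanding and collecting terms gives h(t) = -6t^2 - 1.
Evaluating at t = 4: h(4) = -97.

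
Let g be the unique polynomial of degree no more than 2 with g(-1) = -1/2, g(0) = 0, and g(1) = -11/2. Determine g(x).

g(x) = -3x^2 - (5/2)x

Write g(x) = ax^2 + bx + c. Substituting each data point gives a linear system:
  a - b + c = -1/2
  c = 0
  a + b + c = -11/2
Solving the system yields a = -3, b = -5/2, c = 0.
So g(x) = -3x² - (5/2)x.
Check: g(-1) = -1/2. ✓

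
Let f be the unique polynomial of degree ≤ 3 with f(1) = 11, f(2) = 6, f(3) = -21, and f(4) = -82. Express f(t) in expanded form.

Write f(t) = at^3 + bt^2 + ct + d. Substituting each data point gives a linear system:
  a + b + c + d = 11
  8a + 4b + 2c + d = 6
  27a + 9b + 3c + d = -21
  64a + 16b + 4c + d = -82
Solving the system yields a = -2, b = 1, c = 6, d = 6.
So f(t) = -2t³ + t² + 6t + 6.
Check: f(3) = -21. ✓

f(t) = -2t^3 + t^2 + 6t + 6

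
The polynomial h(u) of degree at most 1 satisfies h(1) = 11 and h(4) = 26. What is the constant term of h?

Write h(u) = au + b. Substituting each data point gives a linear system:
  a + b = 11
  4a + b = 26
Solving the system yields a = 5, b = 6.
So h(u) = 5u + 6.
The constant term is 6.

6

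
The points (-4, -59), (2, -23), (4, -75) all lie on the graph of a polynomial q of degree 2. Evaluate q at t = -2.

-15

Write q(t) = at^2 + bt + c. Substituting each data point gives a linear system:
  16a - 4b + c = -59
  4a + 2b + c = -23
  16a + 4b + c = -75
Solving the system yields a = -4, b = -2, c = -3.
So q(t) = -4t^2 - 2t - 3.
Then q(-2) = -15.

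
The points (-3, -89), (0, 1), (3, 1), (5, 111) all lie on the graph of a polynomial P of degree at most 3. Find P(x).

P(x) = 2x^3 - 5x^2 - 3x + 1

Using the Lagrange interpolation formula with nodes -3, 0, 3, 5:
  L_0(x) = x(x - 3)(x - 5) / -144
  L_1(x) = (x + 3)(x - 3)(x - 5) / 45
  L_2(x) = (x + 3)x(x - 5) / -36
  L_3(x) = (x + 3)x(x - 3) / 80
Then P(x) = -89·L_0(x) + 1·L_1(x) + 1·L_2(x) + 111·L_3(x).
Expanding and collecting terms gives P(x) = 2x^3 - 5x^2 - 3x + 1.
Check: P(5) = 111. ✓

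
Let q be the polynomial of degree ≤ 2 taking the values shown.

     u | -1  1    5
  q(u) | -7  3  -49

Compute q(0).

Using the Lagrange interpolation formula with nodes -1, 1, 5:
  L_0(u) = (u - 1)(u - 5) / 12
  L_1(u) = (u + 1)(u - 5) / -8
  L_2(u) = (u + 1)(u - 1) / 24
Then q(u) = -7·L_0(u) + 3·L_1(u) - 49·L_2(u).
Expanding and collecting terms gives q(u) = -3u^2 + 5u + 1.
Evaluating at u = 0: q(0) = 1.

1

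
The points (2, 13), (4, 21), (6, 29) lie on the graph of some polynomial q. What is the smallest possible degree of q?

1

Forward differences of the values at u = 2, 4, 6:
  q  : 13  21  29
  Δ  : 8  8
  Δ^2: 0
The first differences are constant (8) and nonzero, while all higher differences vanish, so the minimal degree is 1.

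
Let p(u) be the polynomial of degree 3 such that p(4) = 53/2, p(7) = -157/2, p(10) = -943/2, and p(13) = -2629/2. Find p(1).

Forward differences of the values at u = 4, 7, 10, 13:
  p  : 53/2  -157/2  -943/2  -2629/2
  Δ  : -105  -393  -843
  Δ^2: -288  -450
  Δ^3: -162
The third differences are constant, confirming degree 3.
Interpolating (Newton forward form) and evaluating at u = 1 gives p(1) = 11/2.

11/2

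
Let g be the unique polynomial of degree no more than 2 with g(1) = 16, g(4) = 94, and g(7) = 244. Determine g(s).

Write g(s) = as^2 + bs + c. Substituting each data point gives a linear system:
  a + b + c = 16
  16a + 4b + c = 94
  49a + 7b + c = 244
Solving the system yields a = 4, b = 6, c = 6.
So g(s) = 4s² + 6s + 6.
Check: g(4) = 94. ✓

g(s) = 4s^2 + 6s + 6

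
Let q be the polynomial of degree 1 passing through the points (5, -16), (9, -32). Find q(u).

q(u) = -4u + 4

Using the Lagrange interpolation formula with nodes 5, 9:
  L_0(u) = (u - 9) / -4
  L_1(u) = (u - 5) / 4
Then q(u) = -16·L_0(u) - 32·L_1(u).
Expanding and collecting terms gives q(u) = -4u + 4.
Check: q(5) = -16. ✓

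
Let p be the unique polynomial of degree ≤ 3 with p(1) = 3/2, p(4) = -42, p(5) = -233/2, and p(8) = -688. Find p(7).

Using the Lagrange interpolation formula with nodes 1, 4, 5, 8:
  L_0(u) = (u - 4)(u - 5)(u - 8) / -84
  L_1(u) = (u - 1)(u - 5)(u - 8) / 12
  L_2(u) = (u - 1)(u - 4)(u - 8) / -12
  L_3(u) = (u - 1)(u - 4)(u - 5) / 84
Then p(u) = 3/2·L_0(u) - 42·L_1(u) - 233/2·L_2(u) - 688·L_3(u).
Expanding and collecting terms gives p(u) = -2u³ + 5u² + (5/2)u - 4.
Evaluating at u = 7: p(7) = -855/2.

-855/2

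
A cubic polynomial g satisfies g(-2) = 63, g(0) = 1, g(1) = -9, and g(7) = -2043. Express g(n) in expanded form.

g(n) = -6n^3 + n^2 - 5n + 1

Using the Lagrange interpolation formula with nodes -2, 0, 1, 7:
  L_0(n) = n(n - 1)(n - 7) / -54
  L_1(n) = (n + 2)(n - 1)(n - 7) / 14
  L_2(n) = (n + 2)n(n - 7) / -18
  L_3(n) = (n + 2)n(n - 1) / 378
Then g(n) = 63·L_0(n) + 1·L_1(n) - 9·L_2(n) - 2043·L_3(n).
Expanding and collecting terms gives g(n) = -6n^3 + n^2 - 5n + 1.
Check: g(-2) = 63. ✓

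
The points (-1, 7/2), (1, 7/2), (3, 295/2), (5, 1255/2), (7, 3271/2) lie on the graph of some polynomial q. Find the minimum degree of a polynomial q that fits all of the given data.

3

Forward differences of the values at x = -1, 1, 3, 5, 7:
  q  : 7/2  7/2  295/2  1255/2  3271/2
  Δ  : 0  144  480  1008
  Δ^2: 144  336  528
  Δ^3: 192  192
  Δ^4: 0
The third differences are constant (192) and nonzero, while all higher differences vanish, so the minimal degree is 3.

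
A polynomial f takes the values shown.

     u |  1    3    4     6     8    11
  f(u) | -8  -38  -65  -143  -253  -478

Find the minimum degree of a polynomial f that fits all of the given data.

Divided differences on the nodes 1, 3, 4, 6, 8, 11:
  order 0: -8  -38  -65  -143  -253  -478
  order 1: -15  -27  -39  -55  -75
  order 2: -4  -4  -4  -4
  order 3: 0  0  0
  order 4: 0  0
  order 5: 0
The order-2 divided differences are all -4 (nonzero) and every higher order vanishes, so the data lies on a polynomial of degree exactly 2.

2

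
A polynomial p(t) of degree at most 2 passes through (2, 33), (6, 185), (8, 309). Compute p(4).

Using the Lagrange interpolation formula with nodes 2, 6, 8:
  L_0(t) = (t - 6)(t - 8) / 24
  L_1(t) = (t - 2)(t - 8) / -8
  L_2(t) = (t - 2)(t - 6) / 12
Then p(t) = 33·L_0(t) + 185·L_1(t) + 309·L_2(t).
Expanding and collecting terms gives p(t) = 4t^2 + 6t + 5.
Evaluating at t = 4: p(4) = 93.

93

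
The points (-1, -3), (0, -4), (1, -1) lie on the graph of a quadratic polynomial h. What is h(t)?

h(t) = 2t^2 + t - 4

Write h(t) = at^2 + bt + c. Substituting each data point gives a linear system:
  a - b + c = -3
  c = -4
  a + b + c = -1
Solving the system yields a = 2, b = 1, c = -4.
So h(t) = 2t² + t - 4.
Check: h(0) = -4. ✓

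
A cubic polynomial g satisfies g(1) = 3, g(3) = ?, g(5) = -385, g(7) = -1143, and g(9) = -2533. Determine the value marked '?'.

On equispaced nodes a degree-3 polynomial has vanishing fourth forward difference, so
  g(1) - 4·g(3) + 6·g(5) - 4·g(7) + g(9) = 0.
Substituting the known values and solving for g(3):
  -4·g(3) = 268
  g(3) = -67.

-67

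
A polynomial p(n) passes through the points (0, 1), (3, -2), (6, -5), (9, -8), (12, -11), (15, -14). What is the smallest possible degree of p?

Forward differences of the values at n = 0, 3, 6, 9, 12, 15:
  p  : 1  -2  -5  -8  -11  -14
  Δ  : -3  -3  -3  -3  -3
  Δ^2: 0  0  0  0
  Δ^3: 0  0  0
  Δ^4: 0  0
  Δ^5: 0
The first differences are constant (-3) and nonzero, while all higher differences vanish, so the minimal degree is 1.

1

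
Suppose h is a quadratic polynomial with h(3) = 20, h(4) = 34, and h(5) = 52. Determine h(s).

Using the Lagrange interpolation formula with nodes 3, 4, 5:
  L_0(s) = (s - 4)(s - 5) / 2
  L_1(s) = (s - 3)(s - 5) / -1
  L_2(s) = (s - 3)(s - 4) / 2
Then h(s) = 20·L_0(s) + 34·L_1(s) + 52·L_2(s).
Expanding and collecting terms gives h(s) = 2s² + 2.
Check: h(5) = 52. ✓

h(s) = 2s^2 + 2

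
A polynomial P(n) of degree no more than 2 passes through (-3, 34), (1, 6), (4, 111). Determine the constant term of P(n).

Write P(n) = an^2 + bn + c. Substituting each data point gives a linear system:
  9a - 3b + c = 34
  a + b + c = 6
  16a + 4b + c = 111
Solving the system yields a = 6, b = 5, c = -5.
So P(n) = 6n² + 5n - 5.
The constant term is -5.

-5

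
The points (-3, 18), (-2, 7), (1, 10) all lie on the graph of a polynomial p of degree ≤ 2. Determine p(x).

p(x) = 3x^2 + 4x + 3

Write p(x) = ax^2 + bx + c. Substituting each data point gives a linear system:
  9a - 3b + c = 18
  4a - 2b + c = 7
  a + b + c = 10
Solving the system yields a = 3, b = 4, c = 3.
So p(x) = 3x^2 + 4x + 3.
Check: p(-3) = 18. ✓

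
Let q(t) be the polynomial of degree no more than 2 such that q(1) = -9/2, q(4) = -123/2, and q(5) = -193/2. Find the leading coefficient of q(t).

Write q(t) = at^2 + bt + c. Substituting each data point gives a linear system:
  a + b + c = -9/2
  16a + 4b + c = -123/2
  25a + 5b + c = -193/2
Solving the system yields a = -4, b = 1, c = -3/2.
So q(t) = -4t² + t - 3/2.
The leading coefficient is -4.

-4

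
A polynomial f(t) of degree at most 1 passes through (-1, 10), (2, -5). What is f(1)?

0

Write f(t) = at + b. Substituting each data point gives a linear system:
  -a + b = 10
  2a + b = -5
Solving the system yields a = -5, b = 5.
So f(t) = -5t + 5.
Then f(1) = 0.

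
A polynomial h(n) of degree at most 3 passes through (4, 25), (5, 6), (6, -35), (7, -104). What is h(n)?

h(n) = -n^3 + 4n^2 + 6n + 1

Write h(n) = an^3 + bn^2 + cn + d. Substituting each data point gives a linear system:
  64a + 16b + 4c + d = 25
  125a + 25b + 5c + d = 6
  216a + 36b + 6c + d = -35
  343a + 49b + 7c + d = -104
Solving the system yields a = -1, b = 4, c = 6, d = 1.
So h(n) = -n³ + 4n² + 6n + 1.
Check: h(4) = 25. ✓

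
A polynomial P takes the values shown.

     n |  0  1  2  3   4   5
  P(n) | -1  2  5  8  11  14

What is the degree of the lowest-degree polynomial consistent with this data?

Forward differences of the values at n = 0, 1, 2, 3, 4, 5:
  P  : -1  2  5  8  11  14
  Δ  : 3  3  3  3  3
  Δ^2: 0  0  0  0
  Δ^3: 0  0  0
  Δ^4: 0  0
  Δ^5: 0
The first differences are constant (3) and nonzero, while all higher differences vanish, so the minimal degree is 1.

1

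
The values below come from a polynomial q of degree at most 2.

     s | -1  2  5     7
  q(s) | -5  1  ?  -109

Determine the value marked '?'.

The 3 known points determine the degree-2 polynomial uniquely.
Write q(s) = as^2 + bs + c. Substituting each data point gives a linear system:
  a - b + c = -5
  4a + 2b + c = 1
  49a + 7b + c = -109
Solving the system yields a = -3, b = 5, c = 3.
So q(s) = -3s^2 + 5s + 3.
Then q(5) = -47.

-47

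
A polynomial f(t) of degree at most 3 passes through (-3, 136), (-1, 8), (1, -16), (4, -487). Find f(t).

f(t) = -6t^3 - 5t^2 - 6t + 1

Using the Lagrange interpolation formula with nodes -3, -1, 1, 4:
  L_0(t) = (t + 1)(t - 1)(t - 4) / -56
  L_1(t) = (t + 3)(t - 1)(t - 4) / 20
  L_2(t) = (t + 3)(t + 1)(t - 4) / -24
  L_3(t) = (t + 3)(t + 1)(t - 1) / 105
Then f(t) = 136·L_0(t) + 8·L_1(t) - 16·L_2(t) - 487·L_3(t).
Expanding and collecting terms gives f(t) = -6t³ - 5t² - 6t + 1.
Check: f(4) = -487. ✓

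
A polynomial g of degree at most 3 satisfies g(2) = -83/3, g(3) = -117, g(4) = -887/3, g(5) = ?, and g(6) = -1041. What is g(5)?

On equispaced nodes a degree-3 polynomial has vanishing fourth forward difference, so
  g(2) - 4·g(3) + 6·g(4) - 4·g(5) + g(6) = 0.
Substituting the known values and solving for g(5):
  -4·g(5) = 7124/3
  g(5) = -1781/3.

-1781/3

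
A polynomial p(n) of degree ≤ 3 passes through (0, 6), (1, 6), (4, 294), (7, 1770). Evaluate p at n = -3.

Write p(n) = an^3 + bn^2 + cn + d. Substituting each data point gives a linear system:
  d = 6
  a + b + c + d = 6
  64a + 16b + 4c + d = 294
  343a + 49b + 7c + d = 1770
Solving the system yields a = 6, b = -6, c = 0, d = 6.
So p(n) = 6n^3 - 6n^2 + 6.
Then p(-3) = -210.

-210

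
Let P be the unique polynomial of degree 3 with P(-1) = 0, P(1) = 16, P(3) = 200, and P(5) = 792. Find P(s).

P(s) = 5s^3 + 6s^2 + 3s + 2

Write P(s) = as^3 + bs^2 + cs + d. Substituting each data point gives a linear system:
  -a + b - c + d = 0
  a + b + c + d = 16
  27a + 9b + 3c + d = 200
  125a + 25b + 5c + d = 792
Solving the system yields a = 5, b = 6, c = 3, d = 2.
So P(s) = 5s^3 + 6s^2 + 3s + 2.
Check: P(5) = 792. ✓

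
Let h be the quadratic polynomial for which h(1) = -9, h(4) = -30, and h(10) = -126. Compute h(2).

Write h(t) = at^2 + bt + c. Substituting each data point gives a linear system:
  a + b + c = -9
  16a + 4b + c = -30
  100a + 10b + c = -126
Solving the system yields a = -1, b = -2, c = -6.
So h(t) = -t^2 - 2t - 6.
Then h(2) = -14.

-14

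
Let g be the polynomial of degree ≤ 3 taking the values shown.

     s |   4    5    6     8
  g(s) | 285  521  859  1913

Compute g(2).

Using the Lagrange interpolation formula with nodes 4, 5, 6, 8:
  L_0(s) = (s - 5)(s - 6)(s - 8) / -8
  L_1(s) = (s - 4)(s - 6)(s - 8) / 3
  L_2(s) = (s - 4)(s - 5)(s - 8) / -4
  L_3(s) = (s - 4)(s - 5)(s - 6) / 24
Then g(s) = 285·L_0(s) + 521·L_1(s) + 859·L_2(s) + 1913·L_3(s).
Expanding and collecting terms gives g(s) = 3s^3 + 6s^2 - s + 1.
Evaluating at s = 2: g(2) = 47.

47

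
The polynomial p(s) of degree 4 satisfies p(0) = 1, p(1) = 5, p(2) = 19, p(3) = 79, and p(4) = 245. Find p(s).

p(s) = s^4 - 2s^2 + 5s + 1

Using the Lagrange interpolation formula with nodes 0, 1, 2, 3, 4:
  L_0(s) = (s - 1)(s - 2)(s - 3)(s - 4) / 24
  L_1(s) = s(s - 2)(s - 3)(s - 4) / -6
  L_2(s) = s(s - 1)(s - 3)(s - 4) / 4
  L_3(s) = s(s - 1)(s - 2)(s - 4) / -6
  L_4(s) = s(s - 1)(s - 2)(s - 3) / 24
Then p(s) = 1·L_0(s) + 5·L_1(s) + 19·L_2(s) + 79·L_3(s) + 245·L_4(s).
Expanding and collecting terms gives p(s) = s^4 - 2s^2 + 5s + 1.
Check: p(2) = 19. ✓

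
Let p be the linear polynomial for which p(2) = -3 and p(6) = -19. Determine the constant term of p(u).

5

Write p(u) = au + b. Substituting each data point gives a linear system:
  2a + b = -3
  6a + b = -19
Solving the system yields a = -4, b = 5.
So p(u) = -4u + 5.
The constant term is 5.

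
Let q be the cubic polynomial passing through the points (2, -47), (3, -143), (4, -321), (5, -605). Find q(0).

Forward differences of the values at x = 2, 3, 4, 5:
  q  : -47  -143  -321  -605
  Δ  : -96  -178  -284
  Δ^2: -82  -106
  Δ^3: -24
The third differences are constant, confirming degree 3.
Interpolating (Newton forward form) and evaluating at x = 0 gives q(0) = -5.

-5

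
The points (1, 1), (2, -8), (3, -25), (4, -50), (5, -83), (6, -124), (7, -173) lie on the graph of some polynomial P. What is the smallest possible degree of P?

2

Forward differences of the values at n = 1, 2, 3, 4, 5, 6, 7:
  P  : 1  -8  -25  -50  -83  -124  -173
  Δ  : -9  -17  -25  -33  -41  -49
  Δ^2: -8  -8  -8  -8  -8
  Δ^3: 0  0  0  0
  Δ^4: 0  0  0
  Δ^5: 0  0
  Δ^6: 0
The second differences are constant (-8) and nonzero, while all higher differences vanish, so the minimal degree is 2.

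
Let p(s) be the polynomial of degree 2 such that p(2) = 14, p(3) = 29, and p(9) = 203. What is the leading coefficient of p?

2

Write p(s) = as^2 + bs + c. Substituting each data point gives a linear system:
  4a + 2b + c = 14
  9a + 3b + c = 29
  81a + 9b + c = 203
Solving the system yields a = 2, b = 5, c = -4.
So p(s) = 2s^2 + 5s - 4.
The leading coefficient is 2.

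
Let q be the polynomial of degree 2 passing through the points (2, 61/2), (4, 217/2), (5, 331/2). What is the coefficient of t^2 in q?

Write q(t) = at^2 + bt + c. Substituting each data point gives a linear system:
  4a + 2b + c = 61/2
  16a + 4b + c = 217/2
  25a + 5b + c = 331/2
Solving the system yields a = 6, b = 3, c = 1/2.
So q(t) = 6t² + 3t + 1/2.
The leading coefficient is 6.

6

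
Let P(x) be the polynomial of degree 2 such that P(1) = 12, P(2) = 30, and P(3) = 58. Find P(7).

270

Write P(x) = ax^2 + bx + c. Substituting each data point gives a linear system:
  a + b + c = 12
  4a + 2b + c = 30
  9a + 3b + c = 58
Solving the system yields a = 5, b = 3, c = 4.
So P(x) = 5x^2 + 3x + 4.
Then P(7) = 270.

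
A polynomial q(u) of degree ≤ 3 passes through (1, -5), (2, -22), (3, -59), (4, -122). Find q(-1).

Forward differences of the values at u = 1, 2, 3, 4:
  q  : -5  -22  -59  -122
  Δ  : -17  -37  -63
  Δ^2: -20  -26
  Δ^3: -6
The third differences are constant, confirming degree 3.
Interpolating (Newton forward form) and evaluating at u = -1 gives q(-1) = -7.

-7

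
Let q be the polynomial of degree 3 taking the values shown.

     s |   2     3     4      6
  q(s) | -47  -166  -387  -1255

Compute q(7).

Write q(s) = as^3 + bs^2 + cs + d. Substituting each data point gives a linear system:
  8a + 4b + 2c + d = -47
  27a + 9b + 3c + d = -166
  64a + 16b + 4c + d = -387
  216a + 36b + 6c + d = -1255
Solving the system yields a = -5, b = -6, c = 6, d = 5.
So q(s) = -5s^3 - 6s^2 + 6s + 5.
Then q(7) = -1962.

-1962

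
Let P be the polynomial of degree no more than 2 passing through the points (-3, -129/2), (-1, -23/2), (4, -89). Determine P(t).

P(t) = -6t^2 + (5/2)t - 3

Using the Lagrange interpolation formula with nodes -3, -1, 4:
  L_0(t) = (t + 1)(t - 4) / 14
  L_1(t) = (t + 3)(t - 4) / -10
  L_2(t) = (t + 3)(t + 1) / 35
Then P(t) = -129/2·L_0(t) - 23/2·L_1(t) - 89·L_2(t).
Expanding and collecting terms gives P(t) = -6t² + (5/2)t - 3.
Check: P(4) = -89. ✓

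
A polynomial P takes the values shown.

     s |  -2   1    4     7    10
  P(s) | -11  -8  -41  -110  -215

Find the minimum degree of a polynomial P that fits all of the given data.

Forward differences of the values at s = -2, 1, 4, 7, 10:
  P  : -11  -8  -41  -110  -215
  Δ  : 3  -33  -69  -105
  Δ^2: -36  -36  -36
  Δ^3: 0  0
  Δ^4: 0
The second differences are constant (-36) and nonzero, while all higher differences vanish, so the minimal degree is 2.

2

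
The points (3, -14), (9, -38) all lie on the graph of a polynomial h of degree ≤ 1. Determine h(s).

h(s) = -4s - 2

Write h(s) = as + b. Substituting each data point gives a linear system:
  3a + b = -14
  9a + b = -38
Solving the system yields a = -4, b = -2.
So h(s) = -4s - 2.
Check: h(9) = -38. ✓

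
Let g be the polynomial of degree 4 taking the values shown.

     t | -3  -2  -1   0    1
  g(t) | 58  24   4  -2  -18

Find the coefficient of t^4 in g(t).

Write g(t) = at^4 + bt^3 + ct^2 + dt + e. Substituting each data point gives a linear system:
  81a - 27b + 9c - 3d + e = 58
  16a - 8b + 4c - 2d + e = 24
  a - b + c - d + e = 4
  e = -2
  a + b + c + d + e = -18
Solving the system yields a = -1, b = -6, c = -4, d = -5, e = -2.
So g(t) = -t^4 - 6t^3 - 4t^2 - 5t - 2.
The leading coefficient is -1.

-1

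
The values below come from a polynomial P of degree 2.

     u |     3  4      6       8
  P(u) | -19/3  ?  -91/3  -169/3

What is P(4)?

The 3 known points determine the degree-2 polynomial uniquely.
Write P(u) = au^2 + bu + c. Substituting each data point gives a linear system:
  9a + 3b + c = -19/3
  36a + 6b + c = -91/3
  64a + 8b + c = -169/3
Solving the system yields a = -1, b = 1, c = -1/3.
So P(u) = -u^2 + u - 1/3.
Then P(4) = -37/3.

-37/3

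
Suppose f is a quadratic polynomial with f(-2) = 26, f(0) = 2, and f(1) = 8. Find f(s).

f(s) = 6s^2 + 2

Using the Lagrange interpolation formula with nodes -2, 0, 1:
  L_0(s) = s(s - 1) / 6
  L_1(s) = (s + 2)(s - 1) / -2
  L_2(s) = (s + 2)s / 3
Then f(s) = 26·L_0(s) + 2·L_1(s) + 8·L_2(s).
Expanding and collecting terms gives f(s) = 6s² + 2.
Check: f(1) = 8. ✓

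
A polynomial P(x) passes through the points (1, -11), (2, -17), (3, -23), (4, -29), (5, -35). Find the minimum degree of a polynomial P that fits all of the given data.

Forward differences of the values at x = 1, 2, 3, 4, 5:
  P  : -11  -17  -23  -29  -35
  Δ  : -6  -6  -6  -6
  Δ^2: 0  0  0
  Δ^3: 0  0
  Δ^4: 0
The first differences are constant (-6) and nonzero, while all higher differences vanish, so the minimal degree is 1.

1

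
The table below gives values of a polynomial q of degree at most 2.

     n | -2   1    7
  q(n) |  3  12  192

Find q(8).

Using the Lagrange interpolation formula with nodes -2, 1, 7:
  L_0(n) = (n - 1)(n - 7) / 27
  L_1(n) = (n + 2)(n - 7) / -18
  L_2(n) = (n + 2)(n - 1) / 54
Then q(n) = 3·L_0(n) + 12·L_1(n) + 192·L_2(n).
Expanding and collecting terms gives q(n) = 3n² + 6n + 3.
Evaluating at n = 8: q(8) = 243.

243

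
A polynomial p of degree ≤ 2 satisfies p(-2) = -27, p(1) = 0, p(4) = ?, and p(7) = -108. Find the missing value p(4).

-27

The 3 known points determine the degree-2 polynomial uniquely.
Write p(t) = at^2 + bt + c. Substituting each data point gives a linear system:
  4a - 2b + c = -27
  a + b + c = 0
  49a + 7b + c = -108
Solving the system yields a = -3, b = 6, c = -3.
So p(t) = -3t² + 6t - 3.
Then p(4) = -27.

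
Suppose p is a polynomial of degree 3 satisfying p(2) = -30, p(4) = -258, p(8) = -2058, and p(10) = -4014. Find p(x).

p(x) = -4x^3 - 2x + 6

Write p(x) = ax^3 + bx^2 + cx + d. Substituting each data point gives a linear system:
  8a + 4b + 2c + d = -30
  64a + 16b + 4c + d = -258
  512a + 64b + 8c + d = -2058
  1000a + 100b + 10c + d = -4014
Solving the system yields a = -4, b = 0, c = -2, d = 6.
So p(x) = -4x³ - 2x + 6.
Check: p(4) = -258. ✓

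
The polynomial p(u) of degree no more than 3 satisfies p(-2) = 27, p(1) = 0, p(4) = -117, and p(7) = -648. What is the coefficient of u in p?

-2

Write p(u) = au^3 + bu^2 + cu + d. Substituting each data point gives a linear system:
  -8a + 4b - 2c + d = 27
  a + b + c + d = 0
  64a + 16b + 4c + d = -117
  343a + 49b + 7c + d = -648
Solving the system yields a = -2, b = 1, c = -2, d = 3.
So p(u) = -2u^3 + u^2 - 2u + 3.
The coefficient of u is -2.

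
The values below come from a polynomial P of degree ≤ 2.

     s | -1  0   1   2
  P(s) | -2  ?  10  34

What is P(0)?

-2

The 3 known points determine the degree-2 polynomial uniquely.
Write P(s) = as^2 + bs + c. Substituting each data point gives a linear system:
  a - b + c = -2
  a + b + c = 10
  4a + 2b + c = 34
Solving the system yields a = 6, b = 6, c = -2.
So P(s) = 6s² + 6s - 2.
Then P(0) = -2.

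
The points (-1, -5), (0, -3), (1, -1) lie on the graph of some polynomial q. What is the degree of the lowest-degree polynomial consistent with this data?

1

Forward differences of the values at t = -1, 0, 1:
  q  : -5  -3  -1
  Δ  : 2  2
  Δ^2: 0
The first differences are constant (2) and nonzero, while all higher differences vanish, so the minimal degree is 1.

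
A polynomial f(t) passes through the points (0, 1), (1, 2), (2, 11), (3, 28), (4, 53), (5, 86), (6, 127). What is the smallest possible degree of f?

Forward differences of the values at t = 0, 1, 2, 3, 4, 5, 6:
  f  : 1  2  11  28  53  86  127
  Δ  : 1  9  17  25  33  41
  Δ^2: 8  8  8  8  8
  Δ^3: 0  0  0  0
  Δ^4: 0  0  0
  Δ^5: 0  0
  Δ^6: 0
The second differences are constant (8) and nonzero, while all higher differences vanish, so the minimal degree is 2.

2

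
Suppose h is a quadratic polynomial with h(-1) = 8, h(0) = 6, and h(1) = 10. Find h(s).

h(s) = 3s^2 + s + 6

Write h(s) = as^2 + bs + c. Substituting each data point gives a linear system:
  a - b + c = 8
  c = 6
  a + b + c = 10
Solving the system yields a = 3, b = 1, c = 6.
So h(s) = 3s^2 + s + 6.
Check: h(1) = 10. ✓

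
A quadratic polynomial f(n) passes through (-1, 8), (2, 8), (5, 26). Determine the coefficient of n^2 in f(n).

1

Write f(n) = an^2 + bn + c. Substituting each data point gives a linear system:
  a - b + c = 8
  4a + 2b + c = 8
  25a + 5b + c = 26
Solving the system yields a = 1, b = -1, c = 6.
So f(n) = n² - n + 6.
The leading coefficient is 1.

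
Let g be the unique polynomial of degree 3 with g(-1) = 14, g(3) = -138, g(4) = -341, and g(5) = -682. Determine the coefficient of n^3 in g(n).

-6

Write g(n) = an^3 + bn^2 + cn + d. Substituting each data point gives a linear system:
  -a + b - c + d = 14
  27a + 9b + 3c + d = -138
  64a + 16b + 4c + d = -341
  125a + 25b + 5c + d = -682
Solving the system yields a = -6, b = 3, c = -2, d = 3.
So g(n) = -6n^3 + 3n^2 - 2n + 3.
The leading coefficient is -6.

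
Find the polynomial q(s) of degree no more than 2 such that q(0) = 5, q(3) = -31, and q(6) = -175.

Using the Lagrange interpolation formula with nodes 0, 3, 6:
  L_0(s) = (s - 3)(s - 6) / 18
  L_1(s) = s(s - 6) / -9
  L_2(s) = s(s - 3) / 18
Then q(s) = 5·L_0(s) - 31·L_1(s) - 175·L_2(s).
Expanding and collecting terms gives q(s) = -6s² + 6s + 5.
Check: q(6) = -175. ✓

q(s) = -6s^2 + 6s + 5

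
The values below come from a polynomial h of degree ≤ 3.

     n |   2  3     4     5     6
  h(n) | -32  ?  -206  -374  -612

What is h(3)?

-96

The 4 known points determine the degree-3 polynomial uniquely.
Write h(n) = an^3 + bn^2 + cn + d. Substituting each data point gives a linear system:
  8a + 4b + 2c + d = -32
  64a + 16b + 4c + d = -206
  125a + 25b + 5c + d = -374
  216a + 36b + 6c + d = -612
Solving the system yields a = -2, b = -5, c = -1, d = 6.
So h(n) = -2n³ - 5n² - n + 6.
Then h(3) = -96.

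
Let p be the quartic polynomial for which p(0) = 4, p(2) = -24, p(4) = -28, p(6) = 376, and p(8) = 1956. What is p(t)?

p(t) = t^4 - 4t^3 - t^2 - 4t + 4

Write p(t) = at^4 + bt^3 + ct^2 + dt + e. Substituting each data point gives a linear system:
  e = 4
  16a + 8b + 4c + 2d + e = -24
  256a + 64b + 16c + 4d + e = -28
  1296a + 216b + 36c + 6d + e = 376
  4096a + 512b + 64c + 8d + e = 1956
Solving the system yields a = 1, b = -4, c = -1, d = -4, e = 4.
So p(t) = t^4 - 4t^3 - t^2 - 4t + 4.
Check: p(8) = 1956. ✓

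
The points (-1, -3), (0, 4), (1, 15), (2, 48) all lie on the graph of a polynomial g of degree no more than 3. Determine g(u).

g(u) = 3u^3 + 2u^2 + 6u + 4

Using the Lagrange interpolation formula with nodes -1, 0, 1, 2:
  L_0(u) = u(u - 1)(u - 2) / -6
  L_1(u) = (u + 1)(u - 1)(u - 2) / 2
  L_2(u) = (u + 1)u(u - 2) / -2
  L_3(u) = (u + 1)u(u - 1) / 6
Then g(u) = -3·L_0(u) + 4·L_1(u) + 15·L_2(u) + 48·L_3(u).
Expanding and collecting terms gives g(u) = 3u^3 + 2u^2 + 6u + 4.
Check: g(-1) = -3. ✓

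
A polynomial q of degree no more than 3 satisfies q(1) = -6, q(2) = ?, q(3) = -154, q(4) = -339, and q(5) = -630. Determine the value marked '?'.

On equispaced nodes a degree-3 polynomial has vanishing fourth forward difference, so
  q(1) - 4·q(2) + 6·q(3) - 4·q(4) + q(5) = 0.
Substituting the known values and solving for q(2):
  -4·q(2) = 204
  q(2) = -51.

-51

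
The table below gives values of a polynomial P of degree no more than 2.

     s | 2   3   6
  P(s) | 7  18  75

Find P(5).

Using the Lagrange interpolation formula with nodes 2, 3, 6:
  L_0(s) = (s - 3)(s - 6) / 4
  L_1(s) = (s - 2)(s - 6) / -3
  L_2(s) = (s - 2)(s - 3) / 12
Then P(s) = 7·L_0(s) + 18·L_1(s) + 75·L_2(s).
Expanding and collecting terms gives P(s) = 2s^2 + s - 3.
Evaluating at s = 5: P(5) = 52.

52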